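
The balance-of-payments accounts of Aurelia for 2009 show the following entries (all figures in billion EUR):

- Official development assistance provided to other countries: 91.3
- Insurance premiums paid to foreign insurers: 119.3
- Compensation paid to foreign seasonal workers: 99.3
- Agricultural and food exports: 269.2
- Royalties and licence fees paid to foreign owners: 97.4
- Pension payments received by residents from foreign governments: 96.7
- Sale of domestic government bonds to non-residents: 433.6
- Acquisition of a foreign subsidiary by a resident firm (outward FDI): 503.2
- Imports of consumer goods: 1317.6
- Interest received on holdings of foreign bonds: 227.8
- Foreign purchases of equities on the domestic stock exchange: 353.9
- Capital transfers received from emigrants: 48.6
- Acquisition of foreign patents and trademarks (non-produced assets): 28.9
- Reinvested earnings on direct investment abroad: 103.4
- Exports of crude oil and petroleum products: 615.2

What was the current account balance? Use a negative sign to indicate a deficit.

Goods: -1317.6 + 269.2 + 615.2 = -433.2
Services: -97.4 - 119.3 = -216.7
Primary income: -99.3 + 103.4 + 227.8 = 231.9
Secondary income: 96.7 - 91.3 = 5.4
Current account = (-433.2) + (-216.7) + 231.9 + 5.4 = -412.6
(Excluded from the current account — financial account: sale of domestic government bonds to non-residents 433.6, acquisition of a foreign subsidiary by a resident firm (outward FDI) 503.2, foreign purchases of equities on the domestic stock exchange 353.9; capital account: capital transfers received from emigrants 48.6, acquisition of foreign patents and trademarks (non-produced assets) 28.9.)

-412.6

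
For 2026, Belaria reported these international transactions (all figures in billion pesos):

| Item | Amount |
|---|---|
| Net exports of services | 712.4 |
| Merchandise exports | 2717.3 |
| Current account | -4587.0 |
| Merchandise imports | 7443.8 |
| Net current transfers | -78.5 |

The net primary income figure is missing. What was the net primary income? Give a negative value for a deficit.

-494.4

Current account = goods balance + services balance + net primary income + net secondary income
Sum of the known components = -4092.6
Net primary income = CA - (known components) = -4587.0 - (-4092.6) = -494.4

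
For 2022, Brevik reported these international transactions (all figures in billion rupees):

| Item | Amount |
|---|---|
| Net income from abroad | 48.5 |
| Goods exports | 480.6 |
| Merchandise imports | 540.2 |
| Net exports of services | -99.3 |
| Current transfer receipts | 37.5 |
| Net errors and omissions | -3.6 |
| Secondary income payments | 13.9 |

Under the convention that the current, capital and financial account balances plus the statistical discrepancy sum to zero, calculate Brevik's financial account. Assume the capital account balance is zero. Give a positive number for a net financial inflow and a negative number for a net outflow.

Goods balance = 480.6 - 540.2 = -59.6
Services balance = -99.3
Trade balance (goods + services) = -59.6 + (-99.3) = -158.9
Net primary income = 48.5
Net secondary income = 37.5 - 13.9 = 23.6
Current account = -158.9 + 48.5 + 23.6 = -86.8
Financial account = -(-86.8 + (-3.6)) = 90.4

90.4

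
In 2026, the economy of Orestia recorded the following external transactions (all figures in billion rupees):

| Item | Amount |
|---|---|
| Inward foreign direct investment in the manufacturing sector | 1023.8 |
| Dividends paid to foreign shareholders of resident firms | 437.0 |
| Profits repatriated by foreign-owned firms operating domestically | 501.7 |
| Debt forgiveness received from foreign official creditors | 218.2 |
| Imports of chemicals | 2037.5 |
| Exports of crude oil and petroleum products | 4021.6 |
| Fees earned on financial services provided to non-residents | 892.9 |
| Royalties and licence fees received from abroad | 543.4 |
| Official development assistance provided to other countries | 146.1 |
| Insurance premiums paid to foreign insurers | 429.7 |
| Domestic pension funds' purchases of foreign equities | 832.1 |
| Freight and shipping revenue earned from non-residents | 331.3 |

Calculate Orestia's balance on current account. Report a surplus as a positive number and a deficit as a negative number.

2237.2

Goods: 4021.6 - 2037.5 = 1984.1
Services: 892.9 + 331.3 + 543.4 - 429.7 = 1337.9
Primary income: -501.7 - 437.0 = -938.7
Secondary income: -146.1
Current account = 1984.1 + 1337.9 + (-938.7) + (-146.1) = 2237.2
(Excluded from the current account — financial account: inward foreign direct investment in the manufacturing sector 1023.8, domestic pension funds' purchases of foreign equities 832.1; capital account: debt forgiveness received from foreign official creditors 218.2.)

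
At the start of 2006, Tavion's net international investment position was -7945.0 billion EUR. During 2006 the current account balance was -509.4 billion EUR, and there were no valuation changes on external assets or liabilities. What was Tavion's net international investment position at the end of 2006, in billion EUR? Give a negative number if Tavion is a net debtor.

With no valuation effects, change in NIIP = current account = -509.4
End-of-year NIIP = -7945.0 + (-509.4) = -8454.4

-8454.4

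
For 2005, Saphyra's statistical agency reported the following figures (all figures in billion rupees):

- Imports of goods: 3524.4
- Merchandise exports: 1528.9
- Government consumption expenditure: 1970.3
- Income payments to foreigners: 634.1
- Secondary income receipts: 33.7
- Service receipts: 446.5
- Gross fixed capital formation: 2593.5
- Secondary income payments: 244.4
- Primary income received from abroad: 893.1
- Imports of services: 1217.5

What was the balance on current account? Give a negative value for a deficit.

Goods balance = 1528.9 - 3524.4 = -1995.5
Services balance = 446.5 - 1217.5 = -771.0
Trade balance (goods + services) = -1995.5 + (-771.0) = -2766.5
Net primary income = 893.1 - 634.1 = 259.0
Net secondary income = 33.7 - 244.4 = -210.7
Current account = -2766.5 + 259.0 + (-210.7) = -2718.2

-2718.2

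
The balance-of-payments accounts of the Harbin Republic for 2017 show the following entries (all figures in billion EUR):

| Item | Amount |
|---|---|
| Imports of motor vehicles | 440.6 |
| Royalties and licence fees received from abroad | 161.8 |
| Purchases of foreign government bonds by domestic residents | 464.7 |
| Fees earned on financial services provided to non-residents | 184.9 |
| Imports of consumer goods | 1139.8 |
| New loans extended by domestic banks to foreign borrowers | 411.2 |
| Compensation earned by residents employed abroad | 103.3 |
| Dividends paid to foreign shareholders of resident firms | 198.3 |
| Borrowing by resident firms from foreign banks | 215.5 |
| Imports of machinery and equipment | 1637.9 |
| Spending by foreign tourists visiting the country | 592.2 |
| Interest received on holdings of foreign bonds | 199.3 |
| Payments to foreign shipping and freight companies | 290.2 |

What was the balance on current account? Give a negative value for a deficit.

-2465.3

Goods: -1637.9 - 440.6 - 1139.8 = -3218.3
Services: -290.2 + 184.9 + 161.8 + 592.2 = 648.7
Primary income: 199.3 - 198.3 + 103.3 = 104.3
Current account = (-3218.3) + 648.7 + 104.3 = -2465.3
(Excluded from the current account — financial account: purchases of foreign government bonds by domestic residents 464.7, new loans extended by domestic banks to foreign borrowers 411.2, borrowing by resident firms from foreign banks 215.5.)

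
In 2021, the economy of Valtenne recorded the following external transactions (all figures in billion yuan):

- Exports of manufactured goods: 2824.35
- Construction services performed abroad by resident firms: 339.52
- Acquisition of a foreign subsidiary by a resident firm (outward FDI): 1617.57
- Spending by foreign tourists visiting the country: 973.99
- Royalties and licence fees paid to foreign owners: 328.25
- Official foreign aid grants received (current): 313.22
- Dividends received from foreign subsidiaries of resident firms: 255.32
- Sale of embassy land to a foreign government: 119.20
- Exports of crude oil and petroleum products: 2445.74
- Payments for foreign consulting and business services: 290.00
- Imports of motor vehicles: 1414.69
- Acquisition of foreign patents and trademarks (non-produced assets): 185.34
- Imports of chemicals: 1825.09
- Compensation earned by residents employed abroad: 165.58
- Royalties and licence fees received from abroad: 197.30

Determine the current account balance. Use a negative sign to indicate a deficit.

Goods: 2445.74 - 1825.09 + 2824.35 - 1414.69 = 2030.31
Services: 197.30 + 973.99 - 328.25 - 290.00 + 339.52 = 892.56
Primary income: 165.58 + 255.32 = 420.90
Secondary income: 313.22
Current account = 2030.31 + 892.56 + 420.90 + 313.22 = 3656.99
(Excluded from the current account — financial account: acquisition of a foreign subsidiary by a resident firm (outward FDI) 1617.57; capital account: sale of embassy land to a foreign government 119.20, acquisition of foreign patents and trademarks (non-produced assets) 185.34.)

3656.99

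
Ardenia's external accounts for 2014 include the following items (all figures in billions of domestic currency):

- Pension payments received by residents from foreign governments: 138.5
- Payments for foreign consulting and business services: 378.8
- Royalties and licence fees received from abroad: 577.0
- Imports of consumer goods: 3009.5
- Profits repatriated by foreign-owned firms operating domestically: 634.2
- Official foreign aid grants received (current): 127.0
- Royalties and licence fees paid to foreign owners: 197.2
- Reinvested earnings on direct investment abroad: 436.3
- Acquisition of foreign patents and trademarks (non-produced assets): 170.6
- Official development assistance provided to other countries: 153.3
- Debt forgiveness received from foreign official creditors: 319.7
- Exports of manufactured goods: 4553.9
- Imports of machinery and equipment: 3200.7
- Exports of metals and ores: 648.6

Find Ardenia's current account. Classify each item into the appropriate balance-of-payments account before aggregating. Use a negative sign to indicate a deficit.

-1092.4

Goods: 648.6 + 4553.9 - 3009.5 - 3200.7 = -1007.7
Services: 577.0 - 378.8 - 197.2 = 1.0
Primary income: 436.3 - 634.2 = -197.9
Secondary income: 127.0 + 138.5 - 153.3 = 112.2
Current account = (-1007.7) + 1.0 + (-197.9) + 112.2 = -1092.4
(Excluded from the current account — capital account: acquisition of foreign patents and trademarks (non-produced assets) 170.6, debt forgiveness received from foreign official creditors 319.7.)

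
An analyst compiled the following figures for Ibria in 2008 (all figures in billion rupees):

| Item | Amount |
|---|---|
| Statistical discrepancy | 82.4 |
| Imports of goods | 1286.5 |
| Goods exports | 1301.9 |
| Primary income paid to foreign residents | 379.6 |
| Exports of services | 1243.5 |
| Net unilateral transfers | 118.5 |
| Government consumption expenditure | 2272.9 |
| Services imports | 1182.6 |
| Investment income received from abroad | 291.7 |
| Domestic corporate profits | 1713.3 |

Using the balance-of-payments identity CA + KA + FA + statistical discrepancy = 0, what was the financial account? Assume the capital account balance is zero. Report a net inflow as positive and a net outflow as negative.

Goods balance = 1301.9 - 1286.5 = 15.4
Services balance = 1243.5 - 1182.6 = 60.9
Trade balance (goods + services) = 15.4 + 60.9 = 76.3
Net primary income = 291.7 - 379.6 = -87.9
Net secondary income = 118.5
Current account = 76.3 + (-87.9) + 118.5 = 106.9
Financial account = -(106.9 + 82.4) = -189.3

-189.3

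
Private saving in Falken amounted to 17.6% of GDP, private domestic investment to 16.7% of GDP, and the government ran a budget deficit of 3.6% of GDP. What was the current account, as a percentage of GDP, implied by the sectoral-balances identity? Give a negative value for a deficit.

-2.7

By the sectoral-balances identity, CA = (S_private - I) + (T - G).
Private balance = 17.6 - 16.7 = 0.9
Government balance (T - G) = -3.6
CA = 0.9 + (-3.6) = -2.7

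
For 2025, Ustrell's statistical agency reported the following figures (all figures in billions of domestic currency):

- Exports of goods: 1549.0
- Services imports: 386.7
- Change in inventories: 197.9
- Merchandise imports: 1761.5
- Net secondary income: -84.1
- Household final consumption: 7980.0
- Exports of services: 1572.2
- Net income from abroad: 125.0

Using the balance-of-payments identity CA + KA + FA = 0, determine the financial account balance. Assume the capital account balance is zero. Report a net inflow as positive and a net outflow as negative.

-1013.9

Goods balance = 1549.0 - 1761.5 = -212.5
Services balance = 1572.2 - 386.7 = 1185.5
Trade balance (goods + services) = -212.5 + 1185.5 = 973.0
Net primary income = 125.0
Net secondary income = -84.1
Current account = 973.0 + 125.0 + (-84.1) = 1013.9
Financial account = -(1013.9) = -1013.9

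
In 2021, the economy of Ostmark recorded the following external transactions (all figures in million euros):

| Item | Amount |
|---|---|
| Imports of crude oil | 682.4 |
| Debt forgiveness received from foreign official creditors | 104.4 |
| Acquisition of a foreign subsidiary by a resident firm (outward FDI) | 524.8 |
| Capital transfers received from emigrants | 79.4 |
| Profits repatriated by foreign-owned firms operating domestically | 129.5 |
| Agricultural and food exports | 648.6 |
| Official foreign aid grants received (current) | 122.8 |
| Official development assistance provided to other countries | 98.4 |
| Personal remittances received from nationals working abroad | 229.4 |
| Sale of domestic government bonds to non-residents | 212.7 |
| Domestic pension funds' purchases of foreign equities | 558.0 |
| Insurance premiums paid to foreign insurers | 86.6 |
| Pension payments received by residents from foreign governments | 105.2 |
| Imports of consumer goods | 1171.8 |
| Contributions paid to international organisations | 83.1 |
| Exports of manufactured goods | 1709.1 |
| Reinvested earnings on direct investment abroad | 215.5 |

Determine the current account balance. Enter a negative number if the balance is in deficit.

Goods: -682.4 + 1709.1 + 648.6 - 1171.8 = 503.5
Services: -86.6
Primary income: 215.5 - 129.5 = 86.0
Secondary income: -98.4 + 105.2 + 122.8 - 83.1 + 229.4 = 275.9
Current account = 503.5 + (-86.6) + 86.0 + 275.9 = 778.8
(Excluded from the current account — capital account: debt forgiveness received from foreign official creditors 104.4, capital transfers received from emigrants 79.4; financial account: acquisition of a foreign subsidiary by a resident firm (outward FDI) 524.8, sale of domestic government bonds to non-residents 212.7, domestic pension funds' purchases of foreign equities 558.0.)

778.8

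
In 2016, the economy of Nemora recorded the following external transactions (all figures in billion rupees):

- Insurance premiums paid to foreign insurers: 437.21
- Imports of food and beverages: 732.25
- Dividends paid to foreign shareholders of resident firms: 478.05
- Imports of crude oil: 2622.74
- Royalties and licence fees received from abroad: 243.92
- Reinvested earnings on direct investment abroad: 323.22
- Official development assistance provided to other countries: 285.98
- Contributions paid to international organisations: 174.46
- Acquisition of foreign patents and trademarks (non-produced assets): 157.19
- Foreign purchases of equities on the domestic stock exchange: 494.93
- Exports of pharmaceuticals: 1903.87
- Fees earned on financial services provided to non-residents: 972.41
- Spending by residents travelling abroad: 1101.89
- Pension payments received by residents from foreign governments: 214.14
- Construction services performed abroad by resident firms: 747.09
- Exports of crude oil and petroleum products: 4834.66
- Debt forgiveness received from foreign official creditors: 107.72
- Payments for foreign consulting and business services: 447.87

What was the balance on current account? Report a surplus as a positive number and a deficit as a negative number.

2958.86

Goods: -2622.74 + 1903.87 - 732.25 + 4834.66 = 3383.54
Services: 243.92 - 437.21 - 1101.89 + 747.09 + 972.41 - 447.87 = -23.55
Primary income: 323.22 - 478.05 = -154.83
Secondary income: -174.46 + 214.14 - 285.98 = -246.30
Current account = 3383.54 + (-23.55) + (-154.83) + (-246.30) = 2958.86
(Excluded from the current account — capital account: acquisition of foreign patents and trademarks (non-produced assets) 157.19, debt forgiveness received from foreign official creditors 107.72; financial account: foreign purchases of equities on the domestic stock exchange 494.93.)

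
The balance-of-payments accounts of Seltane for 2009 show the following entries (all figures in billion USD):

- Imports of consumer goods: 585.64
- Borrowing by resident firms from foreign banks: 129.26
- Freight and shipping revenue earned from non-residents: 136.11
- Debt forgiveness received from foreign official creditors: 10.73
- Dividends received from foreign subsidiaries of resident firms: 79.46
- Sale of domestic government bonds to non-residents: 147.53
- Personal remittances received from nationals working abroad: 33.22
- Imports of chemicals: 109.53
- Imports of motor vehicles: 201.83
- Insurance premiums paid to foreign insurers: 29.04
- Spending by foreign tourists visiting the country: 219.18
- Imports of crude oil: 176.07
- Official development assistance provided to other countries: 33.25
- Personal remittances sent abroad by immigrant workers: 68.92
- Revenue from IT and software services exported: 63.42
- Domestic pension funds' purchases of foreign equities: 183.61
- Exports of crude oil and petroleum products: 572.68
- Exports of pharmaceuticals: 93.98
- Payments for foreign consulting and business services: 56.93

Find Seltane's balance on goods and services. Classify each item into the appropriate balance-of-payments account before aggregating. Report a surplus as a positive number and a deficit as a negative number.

-73.67

Goods: -109.53 + 93.98 - 585.64 - 201.83 + 572.68 - 176.07 = -406.41
Services: -56.93 + 136.11 - 29.04 + 63.42 + 219.18 = 332.74
Trade balance = -406.41 + 332.74 = -73.67
(Excluded from the trade balance — financial account: borrowing by resident firms from foreign banks 129.26, sale of domestic government bonds to non-residents 147.53, domestic pension funds' purchases of foreign equities 183.61; capital account: debt forgiveness received from foreign official creditors 10.73; primary income: dividends received from foreign subsidiaries of resident firms 79.46; secondary income: personal remittances received from nationals working abroad 33.22, official development assistance provided to other countries 33.25, personal remittances sent abroad by immigrant workers 68.92.)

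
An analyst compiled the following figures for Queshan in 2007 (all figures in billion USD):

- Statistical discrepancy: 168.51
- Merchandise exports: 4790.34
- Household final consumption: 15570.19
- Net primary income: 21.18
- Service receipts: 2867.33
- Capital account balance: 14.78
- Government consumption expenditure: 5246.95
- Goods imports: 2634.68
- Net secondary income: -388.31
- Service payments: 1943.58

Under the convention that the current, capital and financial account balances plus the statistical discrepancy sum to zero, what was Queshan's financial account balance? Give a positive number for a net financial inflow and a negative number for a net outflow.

-2895.57

Goods balance = 4790.34 - 2634.68 = 2155.66
Services balance = 2867.33 - 1943.58 = 923.75
Trade balance (goods + services) = 2155.66 + 923.75 = 3079.41
Net primary income = 21.18
Net secondary income = -388.31
Current account = 3079.41 + 21.18 + (-388.31) = 2712.28
Financial account = -(2712.28 + 14.78 + 168.51) = -2895.57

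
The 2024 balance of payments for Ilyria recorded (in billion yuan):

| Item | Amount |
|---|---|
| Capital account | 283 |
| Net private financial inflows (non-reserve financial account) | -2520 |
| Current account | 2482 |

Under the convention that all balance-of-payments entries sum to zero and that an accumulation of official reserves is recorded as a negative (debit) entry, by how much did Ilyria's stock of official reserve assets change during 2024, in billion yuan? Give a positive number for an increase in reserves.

245

Official reserve transactions balance = -(2482 + 283 + (-2520)) = -245
An accumulation of reserves is recorded as a debit (negative entry), so the change in the stock of reserves is the negative of that balance.
Change in official reserves = -(-245) = 245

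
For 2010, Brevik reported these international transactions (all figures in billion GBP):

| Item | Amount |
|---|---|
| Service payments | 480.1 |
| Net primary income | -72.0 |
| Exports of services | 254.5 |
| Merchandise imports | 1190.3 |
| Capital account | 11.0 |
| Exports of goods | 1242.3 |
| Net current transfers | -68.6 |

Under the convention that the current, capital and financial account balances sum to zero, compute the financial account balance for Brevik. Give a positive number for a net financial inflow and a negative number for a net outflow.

303.2

Goods balance = 1242.3 - 1190.3 = 52.0
Services balance = 254.5 - 480.1 = -225.6
Trade balance (goods + services) = 52.0 + (-225.6) = -173.6
Net primary income = -72.0
Net secondary income = -68.6
Current account = -173.6 + (-72.0) + (-68.6) = -314.2
Financial account = -(-314.2 + 11.0) = 303.2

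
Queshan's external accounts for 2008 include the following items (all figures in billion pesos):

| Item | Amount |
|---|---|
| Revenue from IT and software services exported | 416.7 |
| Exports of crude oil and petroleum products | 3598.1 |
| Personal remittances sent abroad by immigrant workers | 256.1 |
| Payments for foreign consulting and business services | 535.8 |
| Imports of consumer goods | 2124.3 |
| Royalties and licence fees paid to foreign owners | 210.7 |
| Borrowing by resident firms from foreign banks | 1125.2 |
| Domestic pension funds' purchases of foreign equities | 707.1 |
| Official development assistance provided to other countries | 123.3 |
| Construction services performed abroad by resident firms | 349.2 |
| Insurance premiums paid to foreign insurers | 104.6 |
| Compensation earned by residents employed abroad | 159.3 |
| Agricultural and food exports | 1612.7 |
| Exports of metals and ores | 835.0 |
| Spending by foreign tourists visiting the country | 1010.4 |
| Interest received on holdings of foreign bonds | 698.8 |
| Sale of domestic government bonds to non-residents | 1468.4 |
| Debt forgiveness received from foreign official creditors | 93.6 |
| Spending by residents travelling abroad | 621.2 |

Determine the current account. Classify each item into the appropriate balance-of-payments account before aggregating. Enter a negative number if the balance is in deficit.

4704.2

Goods: 835.0 + 1612.7 + 3598.1 - 2124.3 = 3921.5
Services: 349.2 - 535.8 - 104.6 - 210.7 + 1010.4 - 621.2 + 416.7 = 304.0
Primary income: 159.3 + 698.8 = 858.1
Secondary income: -256.1 - 123.3 = -379.4
Current account = 3921.5 + 304.0 + 858.1 + (-379.4) = 4704.2
(Excluded from the current account — financial account: borrowing by resident firms from foreign banks 1125.2, domestic pension funds' purchases of foreign equities 707.1, sale of domestic government bonds to non-residents 1468.4; capital account: debt forgiveness received from foreign official creditors 93.6.)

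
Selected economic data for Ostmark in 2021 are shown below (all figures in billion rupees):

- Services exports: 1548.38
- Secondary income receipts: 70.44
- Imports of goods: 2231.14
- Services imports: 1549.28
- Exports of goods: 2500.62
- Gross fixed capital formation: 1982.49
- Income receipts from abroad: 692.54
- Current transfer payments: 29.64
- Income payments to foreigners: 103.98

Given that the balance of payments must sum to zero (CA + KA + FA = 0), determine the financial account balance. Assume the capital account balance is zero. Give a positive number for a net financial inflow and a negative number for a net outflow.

Goods balance = 2500.62 - 2231.14 = 269.48
Services balance = 1548.38 - 1549.28 = -0.90
Trade balance (goods + services) = 269.48 + (-0.90) = 268.58
Net primary income = 692.54 - 103.98 = 588.56
Net secondary income = 70.44 - 29.64 = 40.80
Current account = 268.58 + 588.56 + 40.80 = 897.94
Financial account = -(897.94) = -897.94

-897.94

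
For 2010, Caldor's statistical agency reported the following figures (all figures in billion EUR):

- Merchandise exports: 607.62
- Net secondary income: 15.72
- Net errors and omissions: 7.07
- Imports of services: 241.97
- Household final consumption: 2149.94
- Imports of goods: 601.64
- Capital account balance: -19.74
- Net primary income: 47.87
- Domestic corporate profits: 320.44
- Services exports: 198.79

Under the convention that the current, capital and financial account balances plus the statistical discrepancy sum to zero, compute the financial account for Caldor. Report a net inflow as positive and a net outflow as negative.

-13.72

Goods balance = 607.62 - 601.64 = 5.98
Services balance = 198.79 - 241.97 = -43.18
Trade balance (goods + services) = 5.98 + (-43.18) = -37.20
Net primary income = 47.87
Net secondary income = 15.72
Current account = -37.20 + 47.87 + 15.72 = 26.39
Financial account = -(26.39 + (-19.74) + 7.07) = -13.72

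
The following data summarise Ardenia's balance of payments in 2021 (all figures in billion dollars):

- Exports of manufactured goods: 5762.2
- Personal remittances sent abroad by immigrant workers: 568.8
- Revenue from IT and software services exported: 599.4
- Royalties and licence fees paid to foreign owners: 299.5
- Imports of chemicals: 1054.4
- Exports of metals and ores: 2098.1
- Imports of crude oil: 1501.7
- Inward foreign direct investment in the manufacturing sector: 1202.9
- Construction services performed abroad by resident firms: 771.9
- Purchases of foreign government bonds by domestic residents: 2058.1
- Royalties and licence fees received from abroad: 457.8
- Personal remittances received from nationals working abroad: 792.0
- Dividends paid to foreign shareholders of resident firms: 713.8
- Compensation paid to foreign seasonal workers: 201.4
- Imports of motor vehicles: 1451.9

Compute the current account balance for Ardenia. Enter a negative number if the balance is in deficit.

4689.9

Goods: -1054.4 + 2098.1 - 1451.9 - 1501.7 + 5762.2 = 3852.3
Services: 771.9 - 299.5 + 457.8 + 599.4 = 1529.6
Primary income: -201.4 - 713.8 = -915.2
Secondary income: -568.8 + 792.0 = 223.2
Current account = 3852.3 + 1529.6 + (-915.2) + 223.2 = 4689.9
(Excluded from the current account — financial account: inward foreign direct investment in the manufacturing sector 1202.9, purchases of foreign government bonds by domestic residents 2058.1.)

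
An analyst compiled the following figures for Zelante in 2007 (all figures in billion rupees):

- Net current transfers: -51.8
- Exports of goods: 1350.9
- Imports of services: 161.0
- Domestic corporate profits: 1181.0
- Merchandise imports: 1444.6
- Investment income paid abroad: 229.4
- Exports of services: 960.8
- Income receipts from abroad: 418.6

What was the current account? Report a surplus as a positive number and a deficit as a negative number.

843.5

Goods balance = 1350.9 - 1444.6 = -93.7
Services balance = 960.8 - 161.0 = 799.8
Trade balance (goods + services) = -93.7 + 799.8 = 706.1
Net primary income = 418.6 - 229.4 = 189.2
Net secondary income = -51.8
Current account = 706.1 + 189.2 + (-51.8) = 843.5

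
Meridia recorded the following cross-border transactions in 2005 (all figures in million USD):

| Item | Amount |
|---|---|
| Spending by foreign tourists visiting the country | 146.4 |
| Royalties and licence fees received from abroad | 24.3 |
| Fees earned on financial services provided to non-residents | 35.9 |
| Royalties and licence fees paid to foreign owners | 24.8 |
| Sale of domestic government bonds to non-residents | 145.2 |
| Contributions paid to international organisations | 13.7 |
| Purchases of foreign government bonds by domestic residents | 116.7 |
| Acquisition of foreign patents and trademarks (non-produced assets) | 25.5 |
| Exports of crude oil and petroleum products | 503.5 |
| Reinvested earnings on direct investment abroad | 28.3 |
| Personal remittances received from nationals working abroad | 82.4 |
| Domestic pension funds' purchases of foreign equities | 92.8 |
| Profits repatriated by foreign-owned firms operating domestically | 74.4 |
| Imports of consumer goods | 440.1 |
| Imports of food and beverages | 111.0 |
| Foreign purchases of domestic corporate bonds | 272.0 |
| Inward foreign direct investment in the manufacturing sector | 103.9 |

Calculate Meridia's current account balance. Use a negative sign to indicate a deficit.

156.8

Goods: 503.5 - 111.0 - 440.1 = -47.6
Services: 24.3 - 24.8 + 146.4 + 35.9 = 181.8
Primary income: 28.3 - 74.4 = -46.1
Secondary income: -13.7 + 82.4 = 68.7
Current account = (-47.6) + 181.8 + (-46.1) + 68.7 = 156.8
(Excluded from the current account — financial account: sale of domestic government bonds to non-residents 145.2, purchases of foreign government bonds by domestic residents 116.7, domestic pension funds' purchases of foreign equities 92.8, foreign purchases of domestic corporate bonds 272.0, inward foreign direct investment in the manufacturing sector 103.9; capital account: acquisition of foreign patents and trademarks (non-produced assets) 25.5.)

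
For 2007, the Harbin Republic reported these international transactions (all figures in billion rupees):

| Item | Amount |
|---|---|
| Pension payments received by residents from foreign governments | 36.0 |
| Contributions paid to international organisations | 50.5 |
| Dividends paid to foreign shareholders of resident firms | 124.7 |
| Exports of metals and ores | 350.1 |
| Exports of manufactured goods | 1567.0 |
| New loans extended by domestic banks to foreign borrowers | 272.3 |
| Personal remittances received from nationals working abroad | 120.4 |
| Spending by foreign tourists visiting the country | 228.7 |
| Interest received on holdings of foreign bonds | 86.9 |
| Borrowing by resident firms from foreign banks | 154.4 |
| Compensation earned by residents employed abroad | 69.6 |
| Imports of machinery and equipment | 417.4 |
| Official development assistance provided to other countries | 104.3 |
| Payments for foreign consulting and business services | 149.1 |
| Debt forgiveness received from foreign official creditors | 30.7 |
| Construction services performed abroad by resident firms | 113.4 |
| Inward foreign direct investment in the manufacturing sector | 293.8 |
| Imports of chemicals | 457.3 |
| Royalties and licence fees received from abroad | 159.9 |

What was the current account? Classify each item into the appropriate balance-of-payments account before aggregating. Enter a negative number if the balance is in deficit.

Goods: -417.4 + 350.1 - 457.3 + 1567.0 = 1042.4
Services: 228.7 - 149.1 + 113.4 + 159.9 = 352.9
Primary income: 86.9 + 69.6 - 124.7 = 31.8
Secondary income: -104.3 + 36.0 + 120.4 - 50.5 = 1.6
Current account = 1042.4 + 352.9 + 31.8 + 1.6 = 1428.7
(Excluded from the current account — financial account: new loans extended by domestic banks to foreign borrowers 272.3, borrowing by resident firms from foreign banks 154.4, inward foreign direct investment in the manufacturing sector 293.8; capital account: debt forgiveness received from foreign official creditors 30.7.)

1428.7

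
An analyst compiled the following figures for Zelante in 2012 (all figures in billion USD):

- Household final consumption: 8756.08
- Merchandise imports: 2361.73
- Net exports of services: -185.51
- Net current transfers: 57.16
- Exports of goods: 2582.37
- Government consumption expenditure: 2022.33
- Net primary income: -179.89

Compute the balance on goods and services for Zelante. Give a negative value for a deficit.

35.13

Goods balance = 2582.37 - 2361.73 = 220.64
Services balance = -185.51
Trade balance (goods + services) = 220.64 + (-185.51) = 35.13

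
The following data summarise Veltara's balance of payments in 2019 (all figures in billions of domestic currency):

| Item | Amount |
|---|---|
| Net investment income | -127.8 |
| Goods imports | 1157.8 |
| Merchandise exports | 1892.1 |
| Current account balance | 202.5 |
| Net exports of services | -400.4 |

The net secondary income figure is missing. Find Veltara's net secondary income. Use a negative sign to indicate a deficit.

Current account = goods balance + services balance + net primary income + net secondary income
Sum of the known components = 206.1
Net secondary income = CA - (known components) = 202.5 - 206.1 = -3.6

-3.6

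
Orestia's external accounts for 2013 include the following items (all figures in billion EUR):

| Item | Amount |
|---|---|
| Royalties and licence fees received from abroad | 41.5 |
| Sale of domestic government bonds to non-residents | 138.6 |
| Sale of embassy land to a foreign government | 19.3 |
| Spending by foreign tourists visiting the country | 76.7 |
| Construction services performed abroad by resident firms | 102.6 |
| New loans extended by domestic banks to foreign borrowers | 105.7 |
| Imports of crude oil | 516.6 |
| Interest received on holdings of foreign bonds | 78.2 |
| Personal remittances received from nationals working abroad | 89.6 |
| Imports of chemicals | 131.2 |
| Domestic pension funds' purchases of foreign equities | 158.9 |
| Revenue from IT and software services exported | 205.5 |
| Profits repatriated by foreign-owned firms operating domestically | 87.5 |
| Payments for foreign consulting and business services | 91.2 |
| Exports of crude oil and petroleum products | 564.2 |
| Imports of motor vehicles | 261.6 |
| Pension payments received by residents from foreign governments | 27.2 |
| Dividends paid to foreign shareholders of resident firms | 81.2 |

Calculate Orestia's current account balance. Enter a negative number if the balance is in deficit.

Goods: -516.6 - 261.6 + 564.2 - 131.2 = -345.2
Services: 76.7 + 41.5 + 102.6 - 91.2 + 205.5 = 335.1
Primary income: -87.5 + 78.2 - 81.2 = -90.5
Secondary income: 89.6 + 27.2 = 116.8
Current account = (-345.2) + 335.1 + (-90.5) + 116.8 = 16.2
(Excluded from the current account — financial account: sale of domestic government bonds to non-residents 138.6, new loans extended by domestic banks to foreign borrowers 105.7, domestic pension funds' purchases of foreign equities 158.9; capital account: sale of embassy land to a foreign government 19.3.)

16.2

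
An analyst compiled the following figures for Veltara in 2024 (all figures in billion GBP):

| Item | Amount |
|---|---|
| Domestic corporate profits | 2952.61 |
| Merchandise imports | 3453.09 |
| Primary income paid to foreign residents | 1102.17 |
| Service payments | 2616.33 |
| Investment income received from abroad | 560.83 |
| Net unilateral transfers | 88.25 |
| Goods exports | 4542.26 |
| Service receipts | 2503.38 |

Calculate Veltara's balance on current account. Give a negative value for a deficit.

Goods balance = 4542.26 - 3453.09 = 1089.17
Services balance = 2503.38 - 2616.33 = -112.95
Trade balance (goods + services) = 1089.17 + (-112.95) = 976.22
Net primary income = 560.83 - 1102.17 = -541.34
Net secondary income = 88.25
Current account = 976.22 + (-541.34) + 88.25 = 523.13

523.13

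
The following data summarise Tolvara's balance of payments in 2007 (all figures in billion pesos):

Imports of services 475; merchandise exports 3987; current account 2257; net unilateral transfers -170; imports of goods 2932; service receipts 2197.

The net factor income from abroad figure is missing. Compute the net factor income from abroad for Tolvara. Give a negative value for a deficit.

-350

Current account = goods balance + services balance + net primary income + net secondary income
Sum of the known components = 2607
Net factor income from abroad = CA - (known components) = 2257 - 2607 = -350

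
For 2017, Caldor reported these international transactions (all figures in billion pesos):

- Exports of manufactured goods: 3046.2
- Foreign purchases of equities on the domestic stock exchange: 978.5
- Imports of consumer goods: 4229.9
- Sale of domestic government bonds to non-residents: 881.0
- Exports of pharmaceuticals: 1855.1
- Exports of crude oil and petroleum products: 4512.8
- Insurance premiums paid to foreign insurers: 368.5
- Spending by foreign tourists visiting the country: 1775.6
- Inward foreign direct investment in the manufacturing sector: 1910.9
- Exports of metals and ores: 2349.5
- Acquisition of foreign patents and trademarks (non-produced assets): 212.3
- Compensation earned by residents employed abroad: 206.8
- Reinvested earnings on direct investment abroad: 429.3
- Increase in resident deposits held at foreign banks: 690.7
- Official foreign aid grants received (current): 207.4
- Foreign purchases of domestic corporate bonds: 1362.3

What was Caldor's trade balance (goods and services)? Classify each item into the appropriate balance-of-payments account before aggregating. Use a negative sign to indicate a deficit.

8940.8

Goods: 2349.5 + 1855.1 - 4229.9 + 4512.8 + 3046.2 = 7533.7
Services: 1775.6 - 368.5 = 1407.1
Trade balance = 7533.7 + 1407.1 = 8940.8
(Excluded from the trade balance — financial account: foreign purchases of equities on the domestic stock exchange 978.5, sale of domestic government bonds to non-residents 881.0, inward foreign direct investment in the manufacturing sector 1910.9, increase in resident deposits held at foreign banks 690.7, foreign purchases of domestic corporate bonds 1362.3; capital account: acquisition of foreign patents and trademarks (non-produced assets) 212.3; primary income: compensation earned by residents employed abroad 206.8, reinvested earnings on direct investment abroad 429.3; secondary income: official foreign aid grants received (current) 207.4.)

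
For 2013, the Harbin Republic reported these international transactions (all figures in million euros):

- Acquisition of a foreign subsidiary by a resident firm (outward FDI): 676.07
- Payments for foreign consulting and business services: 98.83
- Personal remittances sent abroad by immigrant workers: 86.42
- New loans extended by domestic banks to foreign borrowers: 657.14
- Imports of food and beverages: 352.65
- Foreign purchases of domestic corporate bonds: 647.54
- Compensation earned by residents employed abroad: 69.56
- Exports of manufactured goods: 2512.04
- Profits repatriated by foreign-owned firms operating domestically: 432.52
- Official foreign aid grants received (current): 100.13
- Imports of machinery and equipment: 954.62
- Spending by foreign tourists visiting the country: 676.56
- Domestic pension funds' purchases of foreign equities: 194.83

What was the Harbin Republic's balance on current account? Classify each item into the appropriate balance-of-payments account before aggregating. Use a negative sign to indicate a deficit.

1433.25

Goods: -954.62 - 352.65 + 2512.04 = 1204.77
Services: -98.83 + 676.56 = 577.73
Primary income: 69.56 - 432.52 = -362.96
Secondary income: 100.13 - 86.42 = 13.71
Current account = 1204.77 + 577.73 + (-362.96) + 13.71 = 1433.25
(Excluded from the current account — financial account: acquisition of a foreign subsidiary by a resident firm (outward FDI) 676.07, new loans extended by domestic banks to foreign borrowers 657.14, foreign purchases of domestic corporate bonds 647.54, domestic pension funds' purchases of foreign equities 194.83.)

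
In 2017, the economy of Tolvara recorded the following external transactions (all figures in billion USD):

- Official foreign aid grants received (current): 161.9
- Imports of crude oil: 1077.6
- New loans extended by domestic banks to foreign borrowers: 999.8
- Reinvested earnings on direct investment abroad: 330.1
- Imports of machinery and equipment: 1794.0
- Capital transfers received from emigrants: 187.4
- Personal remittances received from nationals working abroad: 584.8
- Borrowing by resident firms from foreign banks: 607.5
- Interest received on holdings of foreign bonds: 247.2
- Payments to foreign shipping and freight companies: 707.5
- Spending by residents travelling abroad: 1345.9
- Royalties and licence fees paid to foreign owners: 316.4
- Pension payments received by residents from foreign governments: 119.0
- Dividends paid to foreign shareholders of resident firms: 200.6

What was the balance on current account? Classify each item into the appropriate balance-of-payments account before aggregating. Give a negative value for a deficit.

Goods: -1794.0 - 1077.6 = -2871.6
Services: -707.5 - 316.4 - 1345.9 = -2369.8
Primary income: 247.2 + 330.1 - 200.6 = 376.7
Secondary income: 584.8 + 119.0 + 161.9 = 865.7
Current account = (-2871.6) + (-2369.8) + 376.7 + 865.7 = -3999.0
(Excluded from the current account — financial account: new loans extended by domestic banks to foreign borrowers 999.8, borrowing by resident firms from foreign banks 607.5; capital account: capital transfers received from emigrants 187.4.)

-3999.0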